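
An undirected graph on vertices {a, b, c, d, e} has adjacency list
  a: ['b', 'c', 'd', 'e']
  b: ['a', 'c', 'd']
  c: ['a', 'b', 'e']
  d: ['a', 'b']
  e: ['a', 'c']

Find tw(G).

2

A width-2 tree decomposition is:
Bags: B1 = {a, b, d}  B2 = {a, b, c}  B3 = {a, c, e}
Tree: B1–B2, B2–B3
Every bag has size at most 3, so the width is 3 − 1 = 2 and tw(G) ≤ 2. On the other hand G contains the 3-clique {a, b, d}. A clique must lie in a single bag of any decomposition, so no decomposition can have width below 2. Combining the bounds, tw(G) = 2.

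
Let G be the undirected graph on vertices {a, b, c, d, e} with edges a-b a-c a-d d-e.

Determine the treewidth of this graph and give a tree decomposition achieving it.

The largest bag has 2 vertices, giving width 1; this decomposition certifies tw(G) ≤ 1. G has an edge, so its treewidth is at least 1. Combining the bounds, tw(G) = 1.

Treewidth 1.
Bags: B1 = {a, b}  B2 = {a, c}  B3 = {a, d}  B4 = {d, e}
Tree: B1–B2, B1–B3, B3–B4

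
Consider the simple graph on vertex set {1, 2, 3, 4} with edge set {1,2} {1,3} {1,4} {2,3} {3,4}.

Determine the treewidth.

2

A width-2 tree decomposition is:
Bags: B1 = {1, 3, 4}  B2 = {1, 2, 3}
Tree: B1–B2
Each bag holds 3 vertices, so the decomposition has width 2, which upper-bounds the treewidth. On the other hand G contains the 3-clique {1, 2, 3}. A clique must lie in a single bag of any decomposition, so no decomposition can have width below 2. Therefore the treewidth is 2.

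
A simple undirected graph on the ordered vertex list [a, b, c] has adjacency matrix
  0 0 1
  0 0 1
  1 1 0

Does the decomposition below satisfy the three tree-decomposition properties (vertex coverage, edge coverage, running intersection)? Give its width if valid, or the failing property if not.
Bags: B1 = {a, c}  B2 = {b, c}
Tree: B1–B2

Checking the three conditions: (i) the bags cover all of {a, b, c}; (ii) for each edge, some bag contains both endpoints; (iii) the bags containing any fixed vertex form a subtree. All hold, so the decomposition is valid with width 2 − 1 = 1.

Yes; width 1.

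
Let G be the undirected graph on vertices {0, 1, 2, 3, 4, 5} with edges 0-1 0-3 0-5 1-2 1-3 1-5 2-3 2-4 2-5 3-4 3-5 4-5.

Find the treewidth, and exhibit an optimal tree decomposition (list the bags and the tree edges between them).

The largest bag has 4 vertices, giving width 3; this decomposition certifies tw(G) ≤ 3. For the lower bound, the 4 vertices {0, 1, 3, 5} are pairwise adjacent, and any tree decomposition puts a clique entirely inside one bag — forcing width ≥ 3. Therefore the treewidth is 3.

Treewidth 3.
One optimal decomposition is:
Bags: B1 = {1, 2, 3, 5}  B2 = {0, 1, 3, 5}  B3 = {2, 3, 4, 5}
Tree: B1–B2, B1–B3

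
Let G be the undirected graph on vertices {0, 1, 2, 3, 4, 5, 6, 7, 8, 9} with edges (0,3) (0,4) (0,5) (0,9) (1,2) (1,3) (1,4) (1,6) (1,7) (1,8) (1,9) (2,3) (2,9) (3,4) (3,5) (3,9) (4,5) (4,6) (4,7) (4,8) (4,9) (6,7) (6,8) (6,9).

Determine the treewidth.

A width-3 tree decomposition is:
Bags: B1 = {1, 4, 6, 9}  B2 = {1, 4, 6, 7}  B3 = {1, 4, 6, 8}  B4 = {1, 3, 4, 9}  B5 = {0, 3, 4, 9}  B6 = {1, 2, 3, 9}  B7 = {0, 3, 4, 5}
Tree: B1–B2, B1–B3, B1–B4, B4–B5, B4–B6, B5–B7
The largest bag has 4 vertices, giving width 3; this decomposition certifies tw(G) ≤ 3. Conversely, {1, 2, 3, 9} is a clique of size 4, and the vertices of any clique must share a bag in every tree decomposition; so some bag has ≥ 4 vertices and tw(G) ≥ 3. The upper and lower bounds meet at 3, so that is the treewidth.

3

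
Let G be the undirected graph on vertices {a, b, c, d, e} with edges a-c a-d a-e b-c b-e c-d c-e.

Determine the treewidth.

2

A width-2 tree decomposition is:
Bags: B1 = {b, c, e}  B2 = {a, c, e}  B3 = {a, c, d}
Tree: B1–B2, B2–B3
Each bag holds 3 vertices, so the decomposition has width 2, which upper-bounds the treewidth. Conversely, {a, c, d} is a clique of size 3, and the vertices of any clique must share a bag in every tree decomposition; so some bag has ≥ 3 vertices and tw(G) ≥ 2. The upper and lower bounds meet at 2, so that is the treewidth.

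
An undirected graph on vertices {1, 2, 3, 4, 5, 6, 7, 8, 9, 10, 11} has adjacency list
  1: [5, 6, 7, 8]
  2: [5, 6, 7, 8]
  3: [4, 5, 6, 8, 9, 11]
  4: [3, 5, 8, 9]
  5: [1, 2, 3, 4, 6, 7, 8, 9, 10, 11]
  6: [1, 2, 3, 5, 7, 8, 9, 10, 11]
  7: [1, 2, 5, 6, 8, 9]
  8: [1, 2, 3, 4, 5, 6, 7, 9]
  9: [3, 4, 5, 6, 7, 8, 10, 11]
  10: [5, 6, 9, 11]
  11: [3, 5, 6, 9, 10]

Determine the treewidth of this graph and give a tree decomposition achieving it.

Treewidth 4.
One optimal decomposition is:
Bags: B1 = {3, 4, 5, 8, 9}  B2 = {3, 5, 6, 8, 9}  B3 = {5, 6, 7, 8, 9}  B4 = {3, 5, 6, 9, 11}  B5 = {2, 5, 6, 7, 8}  B6 = {1, 5, 6, 7, 8}  B7 = {5, 6, 9, 10, 11}
Tree: B1–B2, B2–B3, B2–B4, B3–B5, B3–B6, B4–B7

The largest bag has 5 vertices, giving width 4; this decomposition certifies tw(G) ≤ 4. Conversely, {3, 4, 5, 8, 9} is a clique of size 5, and the vertices of any clique must share a bag in every tree decomposition; so some bag has ≥ 5 vertices and tw(G) ≥ 4. Hence tw(G) = 4 exactly.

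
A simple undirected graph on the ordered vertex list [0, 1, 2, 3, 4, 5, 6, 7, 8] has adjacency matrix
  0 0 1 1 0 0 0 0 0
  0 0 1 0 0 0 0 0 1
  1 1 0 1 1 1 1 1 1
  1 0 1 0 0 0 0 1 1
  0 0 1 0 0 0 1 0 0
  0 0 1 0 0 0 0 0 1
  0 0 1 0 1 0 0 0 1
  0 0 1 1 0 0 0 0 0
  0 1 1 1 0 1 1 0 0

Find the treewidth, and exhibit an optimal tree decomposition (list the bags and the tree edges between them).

The largest bag has 3 vertices, giving width 2; this decomposition certifies tw(G) ≤ 2. Conversely, {0, 2, 3} is a clique of size 3, and the vertices of any clique must share a bag in every tree decomposition; so some bag has ≥ 3 vertices and tw(G) ≥ 2. The upper and lower bounds meet at 2, so that is the treewidth.

Treewidth 2.
Bags: B1 = {2, 3, 8}  B2 = {2, 6, 8}  B3 = {0, 2, 3}  B4 = {2, 5, 8}  B5 = {2, 3, 7}  B6 = {1, 2, 8}  B7 = {2, 4, 6}
Tree: B1–B2, B1–B3, B2–B4, B1–B5, B4–B6, B2–B7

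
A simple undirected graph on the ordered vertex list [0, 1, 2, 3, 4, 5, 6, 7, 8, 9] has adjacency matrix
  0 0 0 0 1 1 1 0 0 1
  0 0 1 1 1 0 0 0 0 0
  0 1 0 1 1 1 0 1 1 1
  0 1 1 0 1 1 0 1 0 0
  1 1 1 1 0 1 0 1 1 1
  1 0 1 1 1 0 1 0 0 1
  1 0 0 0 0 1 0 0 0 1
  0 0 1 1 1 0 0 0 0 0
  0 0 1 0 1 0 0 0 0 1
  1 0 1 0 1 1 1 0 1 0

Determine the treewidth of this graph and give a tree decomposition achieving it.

The largest bag has 4 vertices, giving width 3; this decomposition certifies tw(G) ≤ 3. For the lower bound, the 4 vertices {0, 4, 5, 9} are pairwise adjacent, and any tree decomposition puts a clique entirely inside one bag — forcing width ≥ 3. The upper and lower bounds meet at 3, so that is the treewidth.

Treewidth 3.
One optimal decomposition is:
Bags: B1 = {0, 4, 5, 9}  B2 = {2, 4, 5, 9}  B3 = {2, 3, 4, 5}  B4 = {0, 5, 6, 9}  B5 = {1, 2, 3, 4}  B6 = {2, 4, 8, 9}  B7 = {2, 3, 4, 7}
Tree: B1–B2, B2–B3, B1–B4, B3–B5, B2–B6, B3–B7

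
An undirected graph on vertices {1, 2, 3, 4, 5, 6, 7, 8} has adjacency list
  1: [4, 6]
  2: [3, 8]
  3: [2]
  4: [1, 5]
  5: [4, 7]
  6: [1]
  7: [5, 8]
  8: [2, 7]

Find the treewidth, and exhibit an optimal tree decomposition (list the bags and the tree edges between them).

Treewidth 1.
One such decomposition:
Bags: B1 = {1, 6}  B2 = {1, 4}  B3 = {4, 5}  B4 = {5, 7}  B5 = {7, 8}  B6 = {2, 8}  B7 = {2, 3}
Tree: B1–B2, B2–B3, B3–B4, B4–B5, B5–B6, B6–B7

The largest bag has 2 vertices, giving width 1; this decomposition certifies tw(G) ≤ 1. Since G has at least one edge (e.g. 6–1), it is not an edgeless graph, so tw(G) ≥ 1. Hence tw(G) = 1 exactly.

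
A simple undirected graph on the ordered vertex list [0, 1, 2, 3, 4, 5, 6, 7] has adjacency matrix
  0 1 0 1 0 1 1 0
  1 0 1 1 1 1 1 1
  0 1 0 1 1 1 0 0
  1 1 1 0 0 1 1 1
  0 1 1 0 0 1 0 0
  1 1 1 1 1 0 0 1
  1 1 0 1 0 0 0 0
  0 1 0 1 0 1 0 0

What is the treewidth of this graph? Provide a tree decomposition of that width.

Each bag holds 4 vertices, so the decomposition has width 3, which upper-bounds the treewidth. Conversely, {0, 1, 3, 5} is a clique of size 4, and the vertices of any clique must share a bag in every tree decomposition; so some bag has ≥ 4 vertices and tw(G) ≥ 3. The upper and lower bounds meet at 3, so that is the treewidth.

Treewidth 3.
Bags: B1 = {0, 1, 3, 6}  B2 = {0, 1, 3, 5}  B3 = {1, 2, 3, 5}  B4 = {1, 3, 5, 7}  B5 = {1, 2, 4, 5}
Tree: B1–B2, B2–B3, B2–B4, B3–B5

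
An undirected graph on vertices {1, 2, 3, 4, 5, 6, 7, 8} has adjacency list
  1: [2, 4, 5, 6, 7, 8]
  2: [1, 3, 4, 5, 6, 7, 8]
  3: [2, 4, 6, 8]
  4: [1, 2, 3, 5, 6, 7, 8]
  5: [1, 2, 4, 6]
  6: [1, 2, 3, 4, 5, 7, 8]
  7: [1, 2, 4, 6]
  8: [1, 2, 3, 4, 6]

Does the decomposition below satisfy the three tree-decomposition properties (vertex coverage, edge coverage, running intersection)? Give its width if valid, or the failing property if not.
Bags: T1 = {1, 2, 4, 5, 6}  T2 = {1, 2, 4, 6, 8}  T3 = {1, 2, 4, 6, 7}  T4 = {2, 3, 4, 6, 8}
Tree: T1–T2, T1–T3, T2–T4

Yes; width 4.

Checking the three conditions: (i) the bags cover all of {1, 2, 3, 4, 5, 6, 7, 8}; (ii) for each edge, some bag contains both endpoints; (iii) the bags containing any fixed vertex form a subtree. All hold, so the decomposition is valid with width 5 − 1 = 4.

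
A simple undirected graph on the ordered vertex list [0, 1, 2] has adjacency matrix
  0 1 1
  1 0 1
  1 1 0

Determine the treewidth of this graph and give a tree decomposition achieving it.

Treewidth 2.
One optimal decomposition is:
Bags: B1 = {0, 1, 2}
Tree: (single bag)

With just one bag of size 3, the width is 3 − 1 = 2, so tw(G) ≤ 2. On the other hand G contains the 3-clique {0, 1, 2}. A clique must lie in a single bag of any decomposition, so no decomposition can have width below 2. The upper and lower bounds meet at 2, so that is the treewidth.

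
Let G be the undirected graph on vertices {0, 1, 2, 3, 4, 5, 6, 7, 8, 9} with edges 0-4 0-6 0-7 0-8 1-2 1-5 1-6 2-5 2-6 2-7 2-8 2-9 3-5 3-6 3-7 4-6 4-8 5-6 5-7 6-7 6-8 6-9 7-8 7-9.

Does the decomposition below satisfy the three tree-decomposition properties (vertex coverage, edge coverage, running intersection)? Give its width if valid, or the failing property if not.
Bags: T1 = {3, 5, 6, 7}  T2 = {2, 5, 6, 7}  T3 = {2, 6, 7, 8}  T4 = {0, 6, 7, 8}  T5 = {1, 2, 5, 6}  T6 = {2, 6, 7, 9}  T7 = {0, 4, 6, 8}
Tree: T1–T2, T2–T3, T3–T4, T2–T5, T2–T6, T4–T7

Vertex coverage: the bags together contain {0, 1, 2, 3, 4, 5, 6, 7, 8, 9}, the full vertex set. Edge coverage: each edge of G has both endpoints in at least one bag. Running intersection: for every vertex, the bags containing it form a connected subtree. All three properties hold, so this is a valid tree decomposition of width max|bag| − 1 = 3, and hence tw(G) ≤ 3.

Yes; width 3.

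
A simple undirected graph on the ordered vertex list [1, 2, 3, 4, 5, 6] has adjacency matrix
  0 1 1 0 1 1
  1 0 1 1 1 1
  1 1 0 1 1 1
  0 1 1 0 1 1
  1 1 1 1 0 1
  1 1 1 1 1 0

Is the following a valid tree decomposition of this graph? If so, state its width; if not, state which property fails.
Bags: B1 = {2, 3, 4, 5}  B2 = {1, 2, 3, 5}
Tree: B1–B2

No — vertex 6 appears in no bag.

A tree decomposition must satisfy three properties: every vertex lies in some bag; for every edge, both endpoints lie together in some bag; and for every vertex, the bags containing it form a connected subtree. Here vertex 6 appears in no bag, so the decomposition is invalid.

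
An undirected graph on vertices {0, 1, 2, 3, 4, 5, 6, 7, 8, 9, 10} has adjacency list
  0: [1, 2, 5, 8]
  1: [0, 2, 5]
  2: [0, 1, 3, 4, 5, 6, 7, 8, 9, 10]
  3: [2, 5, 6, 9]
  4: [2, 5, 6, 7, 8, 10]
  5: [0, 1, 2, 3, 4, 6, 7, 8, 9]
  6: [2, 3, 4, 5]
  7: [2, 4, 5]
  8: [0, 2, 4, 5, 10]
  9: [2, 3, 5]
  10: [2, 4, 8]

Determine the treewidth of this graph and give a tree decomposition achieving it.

Each bag holds 4 vertices, so the decomposition has width 3, which upper-bounds the treewidth. On the other hand G contains the 4-clique {2, 4, 8, 10}. A clique must lie in a single bag of any decomposition, so no decomposition can have width below 3. Combining the bounds, tw(G) = 3.

Treewidth 3.
One optimal decomposition is:
Bags: B1 = {2, 4, 5, 6}  B2 = {2, 3, 5, 6}  B3 = {2, 4, 5, 8}  B4 = {0, 2, 5, 8}  B5 = {2, 4, 8, 10}  B6 = {2, 4, 5, 7}  B7 = {2, 3, 5, 9}  B8 = {0, 1, 2, 5}
Tree: B1–B2, B1–B3, B3–B4, B3–B5, B1–B6, B2–B7, B4–B8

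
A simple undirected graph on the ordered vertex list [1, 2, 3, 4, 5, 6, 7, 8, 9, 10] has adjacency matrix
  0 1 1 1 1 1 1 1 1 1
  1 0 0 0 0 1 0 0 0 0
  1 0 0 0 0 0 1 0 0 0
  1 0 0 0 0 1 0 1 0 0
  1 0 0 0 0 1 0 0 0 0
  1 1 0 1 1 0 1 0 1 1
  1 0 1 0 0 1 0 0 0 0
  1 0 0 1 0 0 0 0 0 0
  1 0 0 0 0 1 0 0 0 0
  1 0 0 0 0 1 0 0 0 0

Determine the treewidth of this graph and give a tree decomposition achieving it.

The largest bag has 3 vertices, giving width 2; this decomposition certifies tw(G) ≤ 2. For the lower bound, the 3 vertices {1, 4, 8} are pairwise adjacent, and any tree decomposition puts a clique entirely inside one bag — forcing width ≥ 2. Hence tw(G) = 2 exactly.

Treewidth 2.
One optimal decomposition is:
Bags: B1 = {1, 2, 6}  B2 = {1, 6, 9}  B3 = {1, 5, 6}  B4 = {1, 6, 7}  B5 = {1, 6, 10}  B6 = {1, 4, 6}  B7 = {1, 3, 7}  B8 = {1, 4, 8}
Tree: B1–B2, B2–B3, B2–B4, B2–B5, B2–B6, B4–B7, B6–B8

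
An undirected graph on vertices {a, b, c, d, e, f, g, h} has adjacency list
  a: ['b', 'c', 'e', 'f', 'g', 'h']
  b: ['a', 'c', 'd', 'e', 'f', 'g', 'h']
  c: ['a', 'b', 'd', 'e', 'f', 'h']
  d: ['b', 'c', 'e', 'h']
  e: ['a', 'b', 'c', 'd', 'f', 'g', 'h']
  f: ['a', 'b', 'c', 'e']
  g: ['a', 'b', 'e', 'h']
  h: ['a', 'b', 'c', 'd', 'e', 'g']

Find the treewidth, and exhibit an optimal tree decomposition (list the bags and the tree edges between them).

Every bag has size at most 5, so the width is 5 − 1 = 4 and tw(G) ≤ 4. For the lower bound, the 5 vertices {a, b, e, g, h} are pairwise adjacent, and any tree decomposition puts a clique entirely inside one bag — forcing width ≥ 4. The upper and lower bounds meet at 4, so that is the treewidth.

Treewidth 4.
One optimal decomposition is:
Bags: B1 = {a, b, c, e, f}  B2 = {a, b, c, e, h}  B3 = {b, c, d, e, h}  B4 = {a, b, e, g, h}
Tree: B1–B2, B2–B3, B2–B4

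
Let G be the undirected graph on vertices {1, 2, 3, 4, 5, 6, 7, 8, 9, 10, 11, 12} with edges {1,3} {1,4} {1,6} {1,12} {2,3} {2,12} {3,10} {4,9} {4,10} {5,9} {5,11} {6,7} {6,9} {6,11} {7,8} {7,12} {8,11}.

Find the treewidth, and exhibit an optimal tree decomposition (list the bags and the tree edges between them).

Every bag has size at most 4, so the width is 4 − 1 = 3 and tw(G) ≤ 3. For the lower bound: the 4 vertex sets {5,8,11}, {9}, {6}, {1,4,7,12} are disjoint, each induces a connected subgraph, and every pair is joined by at least one edge of G. Contracting each set to a single vertex therefore yields K_{4} as a minor, and since treewidth is minor-monotone, tw(G) ≥ tw(K_{4}) = 3. Combining the bounds, tw(G) = 3.

Treewidth 3.
Bags: B1 = {5, 8, 9, 11}  B2 = {6, 8, 9, 11}  B3 = {6, 7, 8, 9}  B4 = {4, 6, 7, 9}  B5 = {1, 4, 6, 7}  B6 = {1, 4, 7, 12}  B7 = {1, 4, 10, 12}  B8 = {1, 3, 10, 12}  B9 = {2, 3, 10, 12}
Tree: B1–B2, B2–B3, B3–B4, B4–B5, B5–B6, B6–B7, B7–B8, B8–B9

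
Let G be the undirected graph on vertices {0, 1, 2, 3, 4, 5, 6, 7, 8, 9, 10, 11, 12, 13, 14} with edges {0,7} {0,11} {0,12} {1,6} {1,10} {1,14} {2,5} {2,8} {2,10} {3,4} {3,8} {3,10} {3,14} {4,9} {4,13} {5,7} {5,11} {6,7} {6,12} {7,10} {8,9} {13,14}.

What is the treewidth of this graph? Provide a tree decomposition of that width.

Treewidth 3.
One optimal decomposition is:
Bags: B1 = {4, 8, 9, 13}  B2 = {3, 4, 8, 13}  B3 = {3, 8, 13, 14}  B4 = {2, 3, 8, 14}  B5 = {2, 3, 10, 14}  B6 = {1, 2, 10, 14}  B7 = {1, 2, 5, 10}  B8 = {1, 5, 7, 10}  B9 = {1, 5, 6, 7}  B10 = {5, 6, 7, 11}  B11 = {0, 6, 7, 11}  B12 = {0, 6, 11, 12}
Tree: B1–B2, B2–B3, B3–B4, B4–B5, B5–B6, B6–B7, B7–B8, B8–B9, B9–B10, B10–B11, B11–B12

Every bag has size at most 4, so the width is 4 − 1 = 3 and tw(G) ≤ 3. For the lower bound: the 4 vertex sets {4,9,13}, {8}, {3}, {1,2,10,14} are disjoint, each induces a connected subgraph, and every pair is joined by at least one edge of G. Contracting each set to a single vertex therefore yields K_{4} as a minor, and since treewidth is minor-monotone, tw(G) ≥ tw(K_{4}) = 3. Hence tw(G) = 3 exactly.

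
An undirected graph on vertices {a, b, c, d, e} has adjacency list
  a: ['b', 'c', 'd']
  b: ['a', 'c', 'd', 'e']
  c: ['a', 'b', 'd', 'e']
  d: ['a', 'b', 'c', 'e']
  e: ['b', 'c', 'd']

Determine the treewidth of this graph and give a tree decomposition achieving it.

The largest bag has 4 vertices, giving width 3; this decomposition certifies tw(G) ≤ 3. Conversely, {b, c, d, e} is a clique of size 4, and the vertices of any clique must share a bag in every tree decomposition; so some bag has ≥ 4 vertices and tw(G) ≥ 3. Combining the bounds, tw(G) = 3.

Treewidth 3.
One such decomposition:
Bags: B1 = {b, c, d, e}  B2 = {a, b, c, d}
Tree: B1–B2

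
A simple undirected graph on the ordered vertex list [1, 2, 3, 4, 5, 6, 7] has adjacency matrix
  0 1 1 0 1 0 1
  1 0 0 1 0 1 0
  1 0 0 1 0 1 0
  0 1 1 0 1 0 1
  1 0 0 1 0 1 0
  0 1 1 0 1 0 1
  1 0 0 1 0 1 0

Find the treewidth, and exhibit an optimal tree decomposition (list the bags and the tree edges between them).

Every bag has size at most 4, so the width is 4 − 1 = 3 and tw(G) ≤ 3. For the lower bound: the 4 vertex sets {1,2}, {4,7}, {6}, {3} are disjoint, each induces a connected subgraph, and every pair is joined by at least one edge of G. Contracting each set to a single vertex therefore yields K_{4} as a minor, and since treewidth is minor-monotone, tw(G) ≥ tw(K_{4}) = 3. Therefore the treewidth is 3.

Treewidth 3.
Bags: B1 = {1, 2, 4, 6}  B2 = {1, 4, 6, 7}  B3 = {1, 3, 4, 6}  B4 = {1, 4, 5, 6}
Tree: B1–B2, B2–B3, B3–B4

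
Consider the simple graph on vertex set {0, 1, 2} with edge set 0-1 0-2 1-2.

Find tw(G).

A width-2 tree decomposition is:
Bags: B1 = {0, 1, 2}
Tree: (single bag)
A single bag containing all 3 vertices is trivially a valid decomposition of width 2. On the other hand G contains the 3-clique {0, 1, 2}. A clique must lie in a single bag of any decomposition, so no decomposition can have width below 2. Hence tw(G) = 2 exactly.

2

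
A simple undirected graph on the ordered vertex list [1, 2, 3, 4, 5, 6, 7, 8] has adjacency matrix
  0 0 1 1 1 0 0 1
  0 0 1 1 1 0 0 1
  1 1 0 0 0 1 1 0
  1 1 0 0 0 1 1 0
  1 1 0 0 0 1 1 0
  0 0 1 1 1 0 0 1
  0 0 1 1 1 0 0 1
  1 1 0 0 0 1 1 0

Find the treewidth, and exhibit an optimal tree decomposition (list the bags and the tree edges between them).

Treewidth 4.
One such decomposition:
Bags: B1 = {2, 3, 4, 5, 8}  B2 = {1, 3, 4, 5, 8}  B3 = {3, 4, 5, 7, 8}  B4 = {3, 4, 5, 6, 8}
Tree: B1–B2, B2–B3, B3–B4

Each bag holds 5 vertices, so the decomposition has width 4, which upper-bounds the treewidth. For the lower bound: the 5 vertex sets {2,4}, {1,8}, {3,7}, {5}, {6} are disjoint, each induces a connected subgraph, and every pair is joined by at least one edge of G. Contracting each set to a single vertex therefore yields K_{5} as a minor, and since treewidth is minor-monotone, tw(G) ≥ tw(K_{5}) = 4. Hence tw(G) = 4 exactly.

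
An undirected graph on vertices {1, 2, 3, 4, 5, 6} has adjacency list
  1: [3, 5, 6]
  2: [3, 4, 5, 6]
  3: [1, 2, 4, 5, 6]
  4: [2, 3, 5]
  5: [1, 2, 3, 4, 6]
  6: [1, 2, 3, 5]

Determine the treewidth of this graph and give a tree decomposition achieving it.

Each bag holds 4 vertices, so the decomposition has width 3, which upper-bounds the treewidth. Conversely, {1, 3, 5, 6} is a clique of size 4, and the vertices of any clique must share a bag in every tree decomposition; so some bag has ≥ 4 vertices and tw(G) ≥ 3. Therefore the treewidth is 3.

Treewidth 3.
One optimal decomposition is:
Bags: B1 = {2, 3, 4, 5}  B2 = {2, 3, 5, 6}  B3 = {1, 3, 5, 6}
Tree: B1–B2, B2–B3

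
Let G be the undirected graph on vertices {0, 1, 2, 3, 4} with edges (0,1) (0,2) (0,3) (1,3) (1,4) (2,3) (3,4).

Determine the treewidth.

A width-2 tree decomposition is:
Bags: B1 = {0, 2, 3}  B2 = {0, 1, 3}  B3 = {1, 3, 4}
Tree: B1–B2, B2–B3
The largest bag has 3 vertices, giving width 2; this decomposition certifies tw(G) ≤ 2. For the lower bound, the 3 vertices {0, 1, 3} are pairwise adjacent, and any tree decomposition puts a clique entirely inside one bag — forcing width ≥ 2. The upper and lower bounds meet at 2, so that is the treewidth.

2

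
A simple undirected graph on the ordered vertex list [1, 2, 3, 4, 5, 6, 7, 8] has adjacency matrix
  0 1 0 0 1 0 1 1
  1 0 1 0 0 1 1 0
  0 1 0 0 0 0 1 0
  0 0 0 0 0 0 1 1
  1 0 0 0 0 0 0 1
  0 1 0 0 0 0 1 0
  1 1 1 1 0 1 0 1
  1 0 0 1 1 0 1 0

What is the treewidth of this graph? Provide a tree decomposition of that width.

Treewidth 2.
One such decomposition:
Bags: B1 = {1, 2, 7}  B2 = {1, 7, 8}  B3 = {1, 5, 8}  B4 = {2, 3, 7}  B5 = {4, 7, 8}  B6 = {2, 6, 7}
Tree: B1–B2, B2–B3, B1–B4, B2–B5, B1–B6

The largest bag has 3 vertices, giving width 2; this decomposition certifies tw(G) ≤ 2. On the other hand G contains the 3-clique {1, 5, 8}. A clique must lie in a single bag of any decomposition, so no decomposition can have width below 2. Therefore the treewidth is 2.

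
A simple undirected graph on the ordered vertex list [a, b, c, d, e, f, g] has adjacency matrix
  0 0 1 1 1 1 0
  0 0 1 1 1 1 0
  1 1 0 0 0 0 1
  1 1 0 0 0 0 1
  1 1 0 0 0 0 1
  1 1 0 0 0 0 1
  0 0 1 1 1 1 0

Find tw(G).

3

A width-3 tree decomposition is:
Bags: B1 = {a, b, d, g}  B2 = {a, b, e, g}  B3 = {a, b, f, g}  B4 = {a, b, c, g}
Tree: B1–B2, B2–B3, B3–B4
The largest bag has 4 vertices, giving width 3; this decomposition certifies tw(G) ≤ 3. For the lower bound: the 4 vertex sets {b,d}, {a,e}, {g}, {f} are disjoint, each induces a connected subgraph, and every pair is joined by at least one edge of G. Contracting each set to a single vertex therefore yields K_{4} as a minor, and since treewidth is minor-monotone, tw(G) ≥ tw(K_{4}) = 3. Therefore the treewidth is 3.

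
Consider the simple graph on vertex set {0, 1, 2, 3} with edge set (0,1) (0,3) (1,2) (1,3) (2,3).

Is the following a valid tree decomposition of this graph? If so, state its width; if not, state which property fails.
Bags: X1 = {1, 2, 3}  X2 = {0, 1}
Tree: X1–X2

No — edge (3,0) lies in no bag.

A tree decomposition must satisfy three properties: every vertex lies in some bag; for every edge, both endpoints lie together in some bag; and for every vertex, the bags containing it form a connected subtree. Here edge (3,0) lies in no bag, so the decomposition is invalid.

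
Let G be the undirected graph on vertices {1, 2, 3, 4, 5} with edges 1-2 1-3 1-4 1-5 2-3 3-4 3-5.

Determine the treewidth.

A width-2 tree decomposition is:
Bags: B1 = {1, 2, 3}  B2 = {1, 3, 4}  B3 = {1, 3, 5}
Tree: B1–B2, B1–B3
The largest bag has 3 vertices, giving width 2; this decomposition certifies tw(G) ≤ 2. Conversely, {1, 2, 3} is a clique of size 3, and the vertices of any clique must share a bag in every tree decomposition; so some bag has ≥ 3 vertices and tw(G) ≥ 2. Hence tw(G) = 2 exactly.

2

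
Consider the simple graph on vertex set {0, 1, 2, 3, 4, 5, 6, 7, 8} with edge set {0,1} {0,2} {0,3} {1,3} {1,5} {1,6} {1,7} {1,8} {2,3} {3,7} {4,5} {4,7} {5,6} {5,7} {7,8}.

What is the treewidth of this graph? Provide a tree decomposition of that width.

Treewidth 2.
One optimal decomposition is:
Bags: B1 = {1, 7, 8}  B2 = {1, 3, 7}  B3 = {1, 5, 7}  B4 = {1, 5, 6}  B5 = {0, 1, 3}  B6 = {4, 5, 7}  B7 = {0, 2, 3}
Tree: B1–B2, B1–B3, B3–B4, B2–B5, B3–B6, B5–B7

The largest bag has 3 vertices, giving width 2; this decomposition certifies tw(G) ≤ 2. Conversely, {0, 1, 3} is a clique of size 3, and the vertices of any clique must share a bag in every tree decomposition; so some bag has ≥ 3 vertices and tw(G) ≥ 2. The upper and lower bounds meet at 2, so that is the treewidth.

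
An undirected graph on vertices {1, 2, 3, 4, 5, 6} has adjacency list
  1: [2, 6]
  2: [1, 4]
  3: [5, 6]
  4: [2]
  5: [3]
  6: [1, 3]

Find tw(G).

A width-1 tree decomposition is:
Bags: B1 = {2, 4}  B2 = {1, 2}  B3 = {1, 6}  B4 = {3, 6}  B5 = {3, 5}
Tree: B1–B2, B2–B3, B3–B4, B4–B5
The largest bag has 2 vertices, giving width 1; this decomposition certifies tw(G) ≤ 1. G has an edge, so its treewidth is at least 1. The upper and lower bounds meet at 1, so that is the treewidth.

1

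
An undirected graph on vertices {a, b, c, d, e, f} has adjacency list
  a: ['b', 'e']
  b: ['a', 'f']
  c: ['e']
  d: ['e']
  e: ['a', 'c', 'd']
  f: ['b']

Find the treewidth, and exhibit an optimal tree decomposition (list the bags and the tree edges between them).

The largest bag has 2 vertices, giving width 1; this decomposition certifies tw(G) ≤ 1. G has an edge, so its treewidth is at least 1. Therefore the treewidth is 1.

Treewidth 1.
Bags: B1 = {a, b}  B2 = {a, e}  B3 = {d, e}  B4 = {b, f}  B5 = {c, e}
Tree: B1–B2, B2–B3, B1–B4, B2–B5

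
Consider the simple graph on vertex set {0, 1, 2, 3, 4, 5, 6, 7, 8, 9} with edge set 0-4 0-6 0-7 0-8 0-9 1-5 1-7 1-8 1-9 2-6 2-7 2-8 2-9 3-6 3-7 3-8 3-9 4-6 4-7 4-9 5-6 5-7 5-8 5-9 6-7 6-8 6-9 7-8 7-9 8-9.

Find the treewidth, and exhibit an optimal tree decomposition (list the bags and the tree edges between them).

Each bag holds 5 vertices, so the decomposition has width 4, which upper-bounds the treewidth. Conversely, {1, 5, 7, 8, 9} is a clique of size 5, and the vertices of any clique must share a bag in every tree decomposition; so some bag has ≥ 5 vertices and tw(G) ≥ 4. Therefore the treewidth is 4.

Treewidth 4.
Bags: B1 = {5, 6, 7, 8, 9}  B2 = {1, 5, 7, 8, 9}  B3 = {2, 6, 7, 8, 9}  B4 = {0, 6, 7, 8, 9}  B5 = {3, 6, 7, 8, 9}  B6 = {0, 4, 6, 7, 9}
Tree: B1–B2, B1–B3, B3–B4, B4–B5, B4–B6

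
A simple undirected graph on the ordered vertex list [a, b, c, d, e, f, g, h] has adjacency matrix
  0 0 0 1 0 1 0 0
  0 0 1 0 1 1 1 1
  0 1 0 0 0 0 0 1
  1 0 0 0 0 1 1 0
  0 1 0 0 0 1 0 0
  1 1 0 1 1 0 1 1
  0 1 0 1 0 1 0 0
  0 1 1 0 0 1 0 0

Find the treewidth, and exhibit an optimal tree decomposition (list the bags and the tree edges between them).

The largest bag has 3 vertices, giving width 2; this decomposition certifies tw(G) ≤ 2. For the lower bound, the 3 vertices {b, c, h} are pairwise adjacent, and any tree decomposition puts a clique entirely inside one bag — forcing width ≥ 2. Therefore the treewidth is 2.

Treewidth 2.
One such decomposition:
Bags: B1 = {d, f, g}  B2 = {b, f, g}  B3 = {b, e, f}  B4 = {b, f, h}  B5 = {a, d, f}  B6 = {b, c, h}
Tree: B1–B2, B2–B3, B3–B4, B1–B5, B4–B6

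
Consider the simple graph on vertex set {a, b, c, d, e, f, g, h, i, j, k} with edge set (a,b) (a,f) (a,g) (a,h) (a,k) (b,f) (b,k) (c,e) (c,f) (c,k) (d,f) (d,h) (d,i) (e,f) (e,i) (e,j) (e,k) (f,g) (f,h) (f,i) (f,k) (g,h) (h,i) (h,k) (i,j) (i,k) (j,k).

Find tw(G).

3

A width-3 tree decomposition is:
Bags: B1 = {e, f, i, k}  B2 = {e, i, j, k}  B3 = {f, h, i, k}  B4 = {a, f, h, k}  B5 = {d, f, h, i}  B6 = {a, b, f, k}  B7 = {a, f, g, h}  B8 = {c, e, f, k}
Tree: B1–B2, B1–B3, B3–B4, B3–B5, B4–B6, B4–B7, B1–B8
The largest bag has 4 vertices, giving width 3; this decomposition certifies tw(G) ≤ 3. For the lower bound, the 4 vertices {e, i, j, k} are pairwise adjacent, and any tree decomposition puts a clique entirely inside one bag — forcing width ≥ 3. The upper and lower bounds meet at 3, so that is the treewidth.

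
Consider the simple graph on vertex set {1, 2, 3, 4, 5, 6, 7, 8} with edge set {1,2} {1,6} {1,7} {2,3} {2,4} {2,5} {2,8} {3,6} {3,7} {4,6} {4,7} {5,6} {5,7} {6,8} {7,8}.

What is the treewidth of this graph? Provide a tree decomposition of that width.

The largest bag has 4 vertices, giving width 3; this decomposition certifies tw(G) ≤ 3. For the lower bound: the 4 vertex sets {3,6}, {4,7}, {2}, {8} are disjoint, each induces a connected subgraph, and every pair is joined by at least one edge of G. Contracting each set to a single vertex therefore yields K_{4} as a minor, and since treewidth is minor-monotone, tw(G) ≥ tw(K_{4}) = 3. The upper and lower bounds meet at 3, so that is the treewidth.

Treewidth 3.
One such decomposition:
Bags: B1 = {2, 3, 6, 7}  B2 = {2, 4, 6, 7}  B3 = {2, 6, 7, 8}  B4 = {1, 2, 6, 7}  B5 = {2, 5, 6, 7}
Tree: B1–B2, B2–B3, B3–B4, B4–B5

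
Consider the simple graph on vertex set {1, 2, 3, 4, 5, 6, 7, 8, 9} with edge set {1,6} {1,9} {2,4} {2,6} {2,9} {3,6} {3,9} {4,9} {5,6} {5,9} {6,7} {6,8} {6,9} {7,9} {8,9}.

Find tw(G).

A width-2 tree decomposition is:
Bags: B1 = {2, 6, 9}  B2 = {6, 7, 9}  B3 = {3, 6, 9}  B4 = {1, 6, 9}  B5 = {5, 6, 9}  B6 = {2, 4, 9}  B7 = {6, 8, 9}
Tree: B1–B2, B1–B3, B1–B4, B1–B5, B1–B6, B3–B7
Each bag holds 3 vertices, so the decomposition has width 2, which upper-bounds the treewidth. For the lower bound, the 3 vertices {2, 4, 9} are pairwise adjacent, and any tree decomposition puts a clique entirely inside one bag — forcing width ≥ 2. Hence tw(G) = 2 exactly.

2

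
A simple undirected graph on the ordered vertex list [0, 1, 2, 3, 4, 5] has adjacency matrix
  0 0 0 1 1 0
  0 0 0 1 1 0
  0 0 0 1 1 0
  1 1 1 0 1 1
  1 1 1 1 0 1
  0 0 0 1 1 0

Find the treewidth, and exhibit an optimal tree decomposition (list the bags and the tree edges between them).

Treewidth 2.
One optimal decomposition is:
Bags: B1 = {3, 4, 5}  B2 = {1, 3, 4}  B3 = {0, 3, 4}  B4 = {2, 3, 4}
Tree: B1–B2, B1–B3, B2–B4

Every bag has size at most 3, so the width is 3 − 1 = 2 and tw(G) ≤ 2. On the other hand G contains the 3-clique {0, 3, 4}. A clique must lie in a single bag of any decomposition, so no decomposition can have width below 2. Hence tw(G) = 2 exactly.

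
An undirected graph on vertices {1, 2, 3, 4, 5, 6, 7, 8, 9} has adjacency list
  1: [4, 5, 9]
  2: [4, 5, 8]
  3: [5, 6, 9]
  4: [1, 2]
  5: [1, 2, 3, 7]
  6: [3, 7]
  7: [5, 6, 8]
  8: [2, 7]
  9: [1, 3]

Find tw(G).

A width-3 tree decomposition is:
Bags: B1 = {2, 4, 7, 8}  B2 = {2, 4, 5, 7}  B3 = {1, 4, 5, 7}  B4 = {1, 5, 6, 7}  B5 = {1, 3, 5, 6}  B6 = {1, 3, 6, 9}
Tree: B1–B2, B2–B3, B3–B4, B4–B5, B5–B6
Each bag holds 4 vertices, so the decomposition has width 3, which upper-bounds the treewidth. For the lower bound: the 4 vertex sets {2,4,8}, {7}, {5}, {1,3,6,9} are disjoint, each induces a connected subgraph, and every pair is joined by at least one edge of G. Contracting each set to a single vertex therefore yields K_{4} as a minor, and since treewidth is minor-monotone, tw(G) ≥ tw(K_{4}) = 3. The upper and lower bounds meet at 3, so that is the treewidth.

3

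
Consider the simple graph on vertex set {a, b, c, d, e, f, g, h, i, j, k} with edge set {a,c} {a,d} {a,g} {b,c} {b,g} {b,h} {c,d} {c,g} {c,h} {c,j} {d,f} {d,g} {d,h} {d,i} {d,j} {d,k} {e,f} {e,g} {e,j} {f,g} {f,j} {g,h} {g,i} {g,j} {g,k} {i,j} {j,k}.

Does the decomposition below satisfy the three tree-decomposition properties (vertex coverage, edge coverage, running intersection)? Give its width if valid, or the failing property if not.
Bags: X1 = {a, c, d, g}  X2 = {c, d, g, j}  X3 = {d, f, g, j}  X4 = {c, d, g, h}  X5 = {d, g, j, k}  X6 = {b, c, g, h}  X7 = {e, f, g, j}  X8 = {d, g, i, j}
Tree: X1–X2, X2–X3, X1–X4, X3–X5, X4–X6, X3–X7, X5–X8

Checking the three conditions: (i) the bags cover all of {a, b, c, d, e, f, g, h, i, j, k}; (ii) for each edge, some bag contains both endpoints; (iii) the bags containing any fixed vertex form a subtree. All hold, so the decomposition is valid with width 4 − 1 = 3.

Yes; width 3.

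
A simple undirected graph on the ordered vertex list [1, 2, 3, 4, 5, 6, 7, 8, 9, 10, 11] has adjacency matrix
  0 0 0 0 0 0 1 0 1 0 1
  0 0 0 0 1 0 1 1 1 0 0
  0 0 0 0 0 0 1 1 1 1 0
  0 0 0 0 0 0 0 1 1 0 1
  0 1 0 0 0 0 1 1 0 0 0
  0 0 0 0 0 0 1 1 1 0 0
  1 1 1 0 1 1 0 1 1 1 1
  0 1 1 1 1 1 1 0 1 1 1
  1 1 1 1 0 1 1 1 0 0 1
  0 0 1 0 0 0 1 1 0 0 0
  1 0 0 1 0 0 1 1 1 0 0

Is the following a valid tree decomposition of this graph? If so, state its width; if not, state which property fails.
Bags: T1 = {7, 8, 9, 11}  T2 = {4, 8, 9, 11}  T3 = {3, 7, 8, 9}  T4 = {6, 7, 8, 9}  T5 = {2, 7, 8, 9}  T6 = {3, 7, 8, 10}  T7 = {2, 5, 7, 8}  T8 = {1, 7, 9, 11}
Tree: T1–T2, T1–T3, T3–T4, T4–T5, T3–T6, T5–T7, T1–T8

Vertex coverage: the bags together contain {1, 2, 3, 4, 5, 6, 7, 8, 9, 10, 11}, the full vertex set. Edge coverage: each edge of G has both endpoints in at least one bag. Running intersection: for every vertex, the bags containing it form a connected subtree. All three properties hold, so this is a valid tree decomposition of width max|bag| − 1 = 3, and hence tw(G) ≤ 3.

Yes; width 3.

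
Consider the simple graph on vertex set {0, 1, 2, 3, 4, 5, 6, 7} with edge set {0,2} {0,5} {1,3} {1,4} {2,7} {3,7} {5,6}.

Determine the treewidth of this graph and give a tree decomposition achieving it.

Treewidth 1.
One optimal decomposition is:
Bags: B1 = {5, 6}  B2 = {0, 5}  B3 = {0, 2}  B4 = {2, 7}  B5 = {3, 7}  B6 = {1, 3}  B7 = {1, 4}
Tree: B1–B2, B2–B3, B3–B4, B4–B5, B5–B6, B6–B7

Every bag has size at most 2, so the width is 2 − 1 = 1 and tw(G) ≤ 1. Any graph with an edge has treewidth ≥ 1, and G has the edge 6–5. Combining the bounds, tw(G) = 1.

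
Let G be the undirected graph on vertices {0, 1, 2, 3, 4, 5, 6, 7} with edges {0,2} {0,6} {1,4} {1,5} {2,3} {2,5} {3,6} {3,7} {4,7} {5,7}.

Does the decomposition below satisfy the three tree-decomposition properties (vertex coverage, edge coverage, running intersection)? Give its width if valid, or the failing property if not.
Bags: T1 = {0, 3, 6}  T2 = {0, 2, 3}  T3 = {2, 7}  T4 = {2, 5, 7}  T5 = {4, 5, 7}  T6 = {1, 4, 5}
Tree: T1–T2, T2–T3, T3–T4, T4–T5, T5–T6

No — edge (3,7) lies in no bag.

A tree decomposition must satisfy three properties: every vertex lies in some bag; for every edge, both endpoints lie together in some bag; and for every vertex, the bags containing it form a connected subtree. Here edge (3,7) lies in no bag, so the decomposition is invalid.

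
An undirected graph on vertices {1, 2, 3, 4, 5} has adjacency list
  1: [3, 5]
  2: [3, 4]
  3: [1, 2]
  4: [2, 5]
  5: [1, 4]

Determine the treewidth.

2

A width-2 tree decomposition is:
Bags: B1 = {1, 4, 5}  B2 = {1, 3, 4}  B3 = {2, 3, 4}
Tree: B1–B2, B2–B3
Every bag has size at most 3, so the width is 3 − 1 = 2 and tw(G) ≤ 2. For the lower bound, G contains the cycle 4–5–1–3–2–4, so G is not a forest; only forests have treewidth ≤ 1, hence tw(G) ≥ 2. Combining the bounds, tw(G) = 2.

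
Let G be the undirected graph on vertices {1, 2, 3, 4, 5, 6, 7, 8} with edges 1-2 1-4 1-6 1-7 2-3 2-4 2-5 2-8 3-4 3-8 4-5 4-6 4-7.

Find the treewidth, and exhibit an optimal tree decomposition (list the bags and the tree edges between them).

Treewidth 2.
One optimal decomposition is:
Bags: B1 = {1, 2, 4}  B2 = {2, 3, 4}  B3 = {2, 3, 8}  B4 = {1, 4, 7}  B5 = {2, 4, 5}  B6 = {1, 4, 6}
Tree: B1–B2, B2–B3, B1–B4, B1–B5, B1–B6

Each bag holds 3 vertices, so the decomposition has width 2, which upper-bounds the treewidth. For the lower bound, the 3 vertices {2, 3, 8} are pairwise adjacent, and any tree decomposition puts a clique entirely inside one bag — forcing width ≥ 2. Hence tw(G) = 2 exactly.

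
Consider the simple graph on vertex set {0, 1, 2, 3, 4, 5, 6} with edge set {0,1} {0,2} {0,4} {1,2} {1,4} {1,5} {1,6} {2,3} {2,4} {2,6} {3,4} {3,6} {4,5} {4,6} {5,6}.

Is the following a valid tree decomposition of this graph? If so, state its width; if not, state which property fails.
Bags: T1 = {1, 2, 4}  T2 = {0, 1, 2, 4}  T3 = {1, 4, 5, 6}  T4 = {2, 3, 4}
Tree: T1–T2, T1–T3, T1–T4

A tree decomposition must satisfy three properties: every vertex lies in some bag; for every edge, both endpoints lie together in some bag; and for every vertex, the bags containing it form a connected subtree. Here edge (6,2) lies in no bag, so the decomposition is invalid.

No — edge (6,2) lies in no bag.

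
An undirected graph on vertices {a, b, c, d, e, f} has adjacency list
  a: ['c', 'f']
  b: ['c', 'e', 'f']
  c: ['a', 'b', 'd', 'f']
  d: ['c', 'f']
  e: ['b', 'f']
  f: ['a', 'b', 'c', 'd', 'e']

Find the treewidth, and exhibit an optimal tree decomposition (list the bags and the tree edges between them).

Each bag holds 3 vertices, so the decomposition has width 2, which upper-bounds the treewidth. For the lower bound, the 3 vertices {b, e, f} are pairwise adjacent, and any tree decomposition puts a clique entirely inside one bag — forcing width ≥ 2. The upper and lower bounds meet at 2, so that is the treewidth.

Treewidth 2.
Bags: B1 = {b, c, f}  B2 = {a, c, f}  B3 = {c, d, f}  B4 = {b, e, f}
Tree: B1–B2, B2–B3, B1–B4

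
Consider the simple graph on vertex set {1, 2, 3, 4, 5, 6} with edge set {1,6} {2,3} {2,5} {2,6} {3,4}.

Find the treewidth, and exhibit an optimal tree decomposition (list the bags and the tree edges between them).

The largest bag has 2 vertices, giving width 1; this decomposition certifies tw(G) ≤ 1. Any graph with an edge has treewidth ≥ 1, and G has the edge 6–2. The upper and lower bounds meet at 1, so that is the treewidth.

Treewidth 1.
One such decomposition:
Bags: B1 = {2, 6}  B2 = {2, 5}  B3 = {2, 3}  B4 = {1, 6}  B5 = {3, 4}
Tree: B1–B2, B1–B3, B1–B4, B3–B5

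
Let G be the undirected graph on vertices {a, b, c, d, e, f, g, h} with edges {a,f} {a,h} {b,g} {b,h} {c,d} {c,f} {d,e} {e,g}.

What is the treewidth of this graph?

A width-2 tree decomposition is:
Bags: B1 = {b, e, g}  B2 = {b, d, e}  B3 = {b, c, d}  B4 = {b, c, f}  B5 = {a, b, f}  B6 = {a, b, h}
Tree: B1–B2, B2–B3, B3–B4, B4–B5, B5–B6
The largest bag has 3 vertices, giving width 2; this decomposition certifies tw(G) ≤ 2. The edges b–g–e–d–c–f–a–h–b form a cycle, so G is not a tree and its treewidth is at least 2. The upper and lower bounds meet at 2, so that is the treewidth.

2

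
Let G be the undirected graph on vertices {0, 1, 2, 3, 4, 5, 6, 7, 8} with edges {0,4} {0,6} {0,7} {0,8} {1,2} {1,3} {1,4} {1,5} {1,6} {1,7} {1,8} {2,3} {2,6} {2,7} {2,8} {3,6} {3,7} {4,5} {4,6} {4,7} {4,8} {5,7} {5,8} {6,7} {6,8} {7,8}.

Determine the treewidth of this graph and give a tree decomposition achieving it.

Treewidth 4.
One optimal decomposition is:
Bags: B1 = {1, 2, 6, 7, 8}  B2 = {1, 4, 6, 7, 8}  B3 = {1, 2, 3, 6, 7}  B4 = {0, 4, 6, 7, 8}  B5 = {1, 4, 5, 7, 8}
Tree: B1–B2, B1–B3, B2–B4, B2–B5

Each bag holds 5 vertices, so the decomposition has width 4, which upper-bounds the treewidth. On the other hand G contains the 5-clique {0, 4, 6, 7, 8}. A clique must lie in a single bag of any decomposition, so no decomposition can have width below 4. Therefore the treewidth is 4.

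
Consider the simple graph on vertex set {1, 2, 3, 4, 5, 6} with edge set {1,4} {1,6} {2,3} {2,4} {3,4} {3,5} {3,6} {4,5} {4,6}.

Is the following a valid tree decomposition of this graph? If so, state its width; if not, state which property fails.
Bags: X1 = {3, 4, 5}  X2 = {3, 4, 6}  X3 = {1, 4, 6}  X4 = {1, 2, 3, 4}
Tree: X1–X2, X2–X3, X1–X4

A tree decomposition must satisfy three properties: every vertex lies in some bag; for every edge, both endpoints lie together in some bag; and for every vertex, the bags containing it form a connected subtree. Here bags containing vertex 1 are not connected in the tree, so the decomposition is invalid.

No — bags containing vertex 1 are not connected in the tree.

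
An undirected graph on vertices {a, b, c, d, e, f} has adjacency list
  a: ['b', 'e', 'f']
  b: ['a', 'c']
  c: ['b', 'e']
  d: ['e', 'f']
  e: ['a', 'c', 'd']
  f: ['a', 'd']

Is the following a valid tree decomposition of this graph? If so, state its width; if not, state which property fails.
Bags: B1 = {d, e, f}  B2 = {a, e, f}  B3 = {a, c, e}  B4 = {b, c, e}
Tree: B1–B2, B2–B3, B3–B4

A tree decomposition must satisfy three properties: every vertex lies in some bag; for every edge, both endpoints lie together in some bag; and for every vertex, the bags containing it form a connected subtree. Here edge (a,b) lies in no bag, so the decomposition is invalid.

No — edge (a,b) lies in no bag.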